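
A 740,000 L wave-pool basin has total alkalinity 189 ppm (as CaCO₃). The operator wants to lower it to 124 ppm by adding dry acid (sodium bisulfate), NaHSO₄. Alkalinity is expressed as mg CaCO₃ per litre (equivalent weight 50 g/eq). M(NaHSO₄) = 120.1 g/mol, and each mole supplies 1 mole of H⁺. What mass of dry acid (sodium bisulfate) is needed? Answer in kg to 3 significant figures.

Alkalinity to neutralize: (189 − 124) = 65 mg/L as CaCO₃ × 740,000 L = 48,100 g as CaCO₃.
Equivalents of H⁺ required: 48,100 ÷ 50 g/eq = 962 eq = 962 mol NaHSO₄.
Mass of NaHSO₄: 962 × 120.1 = 115,500 g.

116 kg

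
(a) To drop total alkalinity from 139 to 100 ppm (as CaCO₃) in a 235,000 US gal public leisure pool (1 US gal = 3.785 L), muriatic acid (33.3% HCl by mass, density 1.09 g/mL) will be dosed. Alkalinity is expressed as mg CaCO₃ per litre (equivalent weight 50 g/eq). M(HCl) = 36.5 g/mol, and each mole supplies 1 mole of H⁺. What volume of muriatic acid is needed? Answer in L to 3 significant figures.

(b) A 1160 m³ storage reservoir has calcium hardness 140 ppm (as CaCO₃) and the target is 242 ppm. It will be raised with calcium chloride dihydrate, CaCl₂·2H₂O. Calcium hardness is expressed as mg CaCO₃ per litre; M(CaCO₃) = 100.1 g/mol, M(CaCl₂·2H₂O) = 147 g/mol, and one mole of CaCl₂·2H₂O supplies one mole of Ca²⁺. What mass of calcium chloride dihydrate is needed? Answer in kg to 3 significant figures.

(a) 69.8 L; (b) 174 kg

(a) Volume: 235,000 US gal × 3.785 L/gal = 889,475 L.
(a) Alkalinity to neutralize: (139 − 100) = 39 mg/L as CaCO₃ × 889,475 L = 34,690 g as CaCO₃.
(a) Equivalents of H⁺ required: 34,690 ÷ 50 g/eq = 693.8 eq = 693.8 mol HCl.
(a) Mass of HCl: 693.8 × 36.5 = 25,320 g.
(a) Mass of 33.3% solution: 25,320 / 0.333 = 76,050 g.
(a) Volume: 76,050 g ÷ 1.09 g/mL = 69,770 mL.

(b) Volume: 1160 m³ = 1,160,000 L.
(b) Hardness to add: (242 − 140) = 102 mg/L as CaCO₃ × 1,160,000 L = 118,300 g as CaCO₃.
(b) Moles of Ca²⁺ (1 mol Ca²⁺ ≡ 1 mol CaCO₃): 118,300 / 100.1 g/mol = 1182 mol.
(b) Mass of CaCl₂·2H₂O: 1182 × 147 = 173,800 g.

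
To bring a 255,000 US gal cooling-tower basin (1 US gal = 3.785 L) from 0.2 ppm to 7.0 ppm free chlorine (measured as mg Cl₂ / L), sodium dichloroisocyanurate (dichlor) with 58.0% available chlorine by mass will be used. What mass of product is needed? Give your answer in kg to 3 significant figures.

11.3 kg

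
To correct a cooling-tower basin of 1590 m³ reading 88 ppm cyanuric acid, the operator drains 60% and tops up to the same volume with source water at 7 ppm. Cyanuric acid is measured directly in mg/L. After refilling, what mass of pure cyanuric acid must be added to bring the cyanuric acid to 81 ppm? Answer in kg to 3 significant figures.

Volume: 1590 m³ = 1,590,000 L.
After draining 60% and refilling: 88 × 0.40 + 7 × 0.60 = 39.4 ppm.
Deficit to target: 81 − 39.4 = 41.6 mg/L.
Mass: 41.6 mg/L × 1,590,000 L = 66,140 g cyanuric acid.

66.1 kg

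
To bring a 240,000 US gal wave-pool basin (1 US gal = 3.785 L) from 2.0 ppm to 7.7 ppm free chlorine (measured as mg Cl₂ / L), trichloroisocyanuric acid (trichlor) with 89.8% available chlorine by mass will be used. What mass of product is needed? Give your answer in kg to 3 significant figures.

5.77 kg

Volume: 240,000 US gal × 3.785 L/gal = 908,400 L.
Chlorine deficit: 7.7 − 2.0 = 5.7 ppm = 5.7 mg/L as Cl₂.
Cl₂ equivalent needed: 5.7 mg/L × 908,400 L = 5,178,000 mg = 5178 g.
Product at 89.8% available chlorine: 5178 / 0.898 = 5766 g.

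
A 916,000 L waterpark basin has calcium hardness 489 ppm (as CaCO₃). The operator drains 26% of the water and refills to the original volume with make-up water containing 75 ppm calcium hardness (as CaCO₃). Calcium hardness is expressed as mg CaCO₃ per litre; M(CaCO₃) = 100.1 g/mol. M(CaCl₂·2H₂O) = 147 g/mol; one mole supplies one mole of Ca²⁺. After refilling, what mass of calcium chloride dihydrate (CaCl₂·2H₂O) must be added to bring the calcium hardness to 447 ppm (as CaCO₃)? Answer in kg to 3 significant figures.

After draining 26% and refilling: 489 × 0.74 + 75 × 0.26 = 381.36 ppm.
Deficit to target: 447 − 381.36 = 65.64 mg/L.
As CaCO₃: 65.64 mg/L × 916,000 L = 60,130 g; ÷ 100.1 = 600.7 mol Ca²⁺.
Mass: 600.7 × 147 = 88,300 g.

88.3 kg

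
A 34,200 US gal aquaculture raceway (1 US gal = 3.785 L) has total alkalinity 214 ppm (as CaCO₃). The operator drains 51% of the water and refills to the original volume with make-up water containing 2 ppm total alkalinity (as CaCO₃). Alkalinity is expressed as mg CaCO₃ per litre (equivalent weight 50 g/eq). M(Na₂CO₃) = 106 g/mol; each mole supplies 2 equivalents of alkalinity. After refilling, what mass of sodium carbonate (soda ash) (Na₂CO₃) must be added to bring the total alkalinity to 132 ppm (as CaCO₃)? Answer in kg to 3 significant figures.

3.58 kg

Volume: 34,200 US gal × 3.785 L/gal = 129,447 L.
After draining 51% and refilling: 214 × 0.49 + 2 × 0.51 = 105.88 ppm.
Deficit to target: 132 − 105.88 = 26.12 mg/L.
As CaCO₃: 26.12 mg/L × 129,447 L = 3381 g; ÷ 50 g/eq ÷ 2 = 33.81 mol Na₂CO₃.
Mass: 33.81 × 106 = 3584 g.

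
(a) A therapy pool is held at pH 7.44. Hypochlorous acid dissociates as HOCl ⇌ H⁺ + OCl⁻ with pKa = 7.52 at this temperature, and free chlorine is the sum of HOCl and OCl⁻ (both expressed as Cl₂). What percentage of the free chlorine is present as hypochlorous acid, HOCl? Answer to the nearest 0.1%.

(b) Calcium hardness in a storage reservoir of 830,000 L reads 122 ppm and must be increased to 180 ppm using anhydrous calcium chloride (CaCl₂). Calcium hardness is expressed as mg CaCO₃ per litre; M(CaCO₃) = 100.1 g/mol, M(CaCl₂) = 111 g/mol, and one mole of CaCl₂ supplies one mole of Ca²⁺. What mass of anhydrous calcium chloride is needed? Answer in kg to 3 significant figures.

(a) 54.6%; (b) 53.4 kg

(a) [OCl⁻]/[HOCl] = 10^(pH − pKa) = 10^(7.44 − 7.52) = 10^-0.08 = 0.8318.
(a) Fraction as HOCl = 1 / (1 + 0.8318) = 0.5459.

(b) Hardness to add: (180 − 122) = 58 mg/L as CaCO₃ × 830,000 L = 48,140 g as CaCO₃.
(b) Moles of Ca²⁺ (1 mol Ca²⁺ ≡ 1 mol CaCO₃): 48,140 / 100.1 g/mol = 480.9 mol.
(b) Mass of CaCl₂: 480.9 × 111 = 53,380 g.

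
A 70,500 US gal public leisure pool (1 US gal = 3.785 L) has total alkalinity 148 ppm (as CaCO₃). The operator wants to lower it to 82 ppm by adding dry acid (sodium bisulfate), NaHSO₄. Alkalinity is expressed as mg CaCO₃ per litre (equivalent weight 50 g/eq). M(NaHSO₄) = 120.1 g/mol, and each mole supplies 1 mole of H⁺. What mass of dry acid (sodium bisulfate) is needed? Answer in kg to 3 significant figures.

Volume: 70,500 US gal × 3.785 L/gal = 266,842 L.
Alkalinity to neutralize: (148 − 82) = 66 mg/L as CaCO₃ × 266,842 L = 17,610 g as CaCO₃.
Equivalents of H⁺ required: 17,610 ÷ 50 g/eq = 352.2 eq = 352.2 mol NaHSO₄.
Mass of NaHSO₄: 352.2 × 120.1 = 42,300 g.

42.3 kg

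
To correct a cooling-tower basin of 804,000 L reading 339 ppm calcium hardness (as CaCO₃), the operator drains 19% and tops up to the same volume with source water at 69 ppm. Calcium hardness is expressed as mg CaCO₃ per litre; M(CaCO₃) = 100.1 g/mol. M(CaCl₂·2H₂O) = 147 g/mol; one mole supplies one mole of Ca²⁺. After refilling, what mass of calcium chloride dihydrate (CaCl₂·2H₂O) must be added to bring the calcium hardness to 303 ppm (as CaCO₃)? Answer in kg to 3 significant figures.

18.1 kg

After draining 19% and refilling: 339 × 0.81 + 69 × 0.19 = 287.7 ppm.
Deficit to target: 303 − 287.7 = 15.3 mg/L.
As CaCO₃: 15.3 mg/L × 804,000 L = 12,300 g; ÷ 100.1 = 122.9 mol Ca²⁺.
Mass: 122.9 × 147 = 18,060 g.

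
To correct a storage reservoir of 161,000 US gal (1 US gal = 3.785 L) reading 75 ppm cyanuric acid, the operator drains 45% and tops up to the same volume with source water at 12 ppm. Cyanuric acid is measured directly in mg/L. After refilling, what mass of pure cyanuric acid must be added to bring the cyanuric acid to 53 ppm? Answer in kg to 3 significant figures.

3.87 kg

Volume: 161,000 US gal × 3.785 L/gal = 609,385 L.
After draining 45% and refilling: 75 × 0.55 + 12 × 0.45 = 46.65 ppm.
Deficit to target: 53 − 46.65 = 6.35 mg/L.
Mass: 6.35 mg/L × 609,385 L = 3870 g cyanuric acid.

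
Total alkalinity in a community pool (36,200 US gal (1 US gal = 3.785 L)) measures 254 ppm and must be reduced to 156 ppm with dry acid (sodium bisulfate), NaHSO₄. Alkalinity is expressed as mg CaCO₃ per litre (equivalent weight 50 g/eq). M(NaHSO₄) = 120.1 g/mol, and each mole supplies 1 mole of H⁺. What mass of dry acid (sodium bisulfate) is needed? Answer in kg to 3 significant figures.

Volume: 36,200 US gal × 3.785 L/gal = 137,017 L.
Alkalinity to neutralize: (254 − 156) = 98 mg/L as CaCO₃ × 137,017 L = 13,430 g as CaCO₃.
Equivalents of H⁺ required: 13,430 ÷ 50 g/eq = 268.6 eq = 268.6 mol NaHSO₄.
Mass of NaHSO₄: 268.6 × 120.1 = 32,250 g.

32.3 kg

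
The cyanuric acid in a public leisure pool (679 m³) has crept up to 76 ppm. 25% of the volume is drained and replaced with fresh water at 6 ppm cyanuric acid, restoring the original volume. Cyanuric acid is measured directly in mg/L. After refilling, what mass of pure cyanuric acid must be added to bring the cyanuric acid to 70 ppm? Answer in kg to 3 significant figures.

Volume: 679 m³ = 679,000 L.
After draining 25% and refilling: 76 × 0.75 + 6 × 0.25 = 58.5 ppm.
Deficit to target: 70 − 58.5 = 11.5 mg/L.
Mass: 11.5 mg/L × 679,000 L = 7808 g cyanuric acid.

7.81 kg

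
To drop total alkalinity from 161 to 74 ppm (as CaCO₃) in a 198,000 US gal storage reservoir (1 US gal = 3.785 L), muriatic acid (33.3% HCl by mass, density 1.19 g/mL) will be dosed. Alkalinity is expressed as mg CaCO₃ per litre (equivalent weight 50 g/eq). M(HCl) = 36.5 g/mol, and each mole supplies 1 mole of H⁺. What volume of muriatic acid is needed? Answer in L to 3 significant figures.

Volume: 198,000 US gal × 3.785 L/gal = 749,430 L.
Alkalinity to neutralize: (161 − 74) = 87 mg/L as CaCO₃ × 749,430 L = 65,200 g as CaCO₃.
Equivalents of H⁺ required: 65,200 ÷ 50 g/eq = 1304 eq = 1304 mol HCl.
Mass of HCl: 1304 × 36.5 = 47,600 g.
Mass of 33.3% solution: 47,600 / 0.333 = 142,900 g.
Volume: 142,900 g ÷ 1.19 g/mL = 120,100 mL.

120 L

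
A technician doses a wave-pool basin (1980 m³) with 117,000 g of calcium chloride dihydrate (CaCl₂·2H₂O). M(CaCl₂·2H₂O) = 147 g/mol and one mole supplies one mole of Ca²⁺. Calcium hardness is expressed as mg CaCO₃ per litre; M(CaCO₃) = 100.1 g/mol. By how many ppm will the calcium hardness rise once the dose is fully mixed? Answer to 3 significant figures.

Volume: 1980 m³ = 1,980,000 L.
Moles of Ca²⁺: 117,000 g ÷ 147 g/mol = 795.9 mol.
As CaCO₃: 795.9 mol × 100.1 g/mol = 79,670 g.
Rise: 79,670 g / 1,980,000 L × 1000 = 40.24 mg/L.

40.2 ppm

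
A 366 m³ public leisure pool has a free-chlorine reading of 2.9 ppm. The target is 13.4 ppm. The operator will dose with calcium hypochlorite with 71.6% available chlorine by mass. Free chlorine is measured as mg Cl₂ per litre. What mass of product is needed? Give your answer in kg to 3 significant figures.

Volume: 366 m³ = 366,000 L.
Chlorine deficit: 13.4 − 2.9 = 10.5 ppm = 10.5 mg/L as Cl₂.
Cl₂ equivalent needed: 10.5 mg/L × 366,000 L = 3,843,000 mg = 3843 g.
Product at 71.6% available chlorine: 3843 / 0.716 = 5367 g.

5.37 kg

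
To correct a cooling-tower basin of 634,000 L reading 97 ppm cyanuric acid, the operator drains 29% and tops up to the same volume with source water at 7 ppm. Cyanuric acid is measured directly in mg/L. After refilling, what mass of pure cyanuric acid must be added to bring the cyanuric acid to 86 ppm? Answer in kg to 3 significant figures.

After draining 29% and refilling: 97 × 0.71 + 7 × 0.29 = 70.9 ppm.
Deficit to target: 86 − 70.9 = 15.1 mg/L.
Mass: 15.1 mg/L × 634,000 L = 9573 g cyanuric acid.

9.57 kg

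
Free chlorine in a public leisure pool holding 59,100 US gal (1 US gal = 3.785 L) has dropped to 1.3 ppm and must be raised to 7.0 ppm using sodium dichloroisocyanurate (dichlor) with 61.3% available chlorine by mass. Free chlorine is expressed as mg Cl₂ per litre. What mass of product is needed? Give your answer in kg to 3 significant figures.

Volume: 59,100 US gal × 3.785 L/gal = 223,694 L.
Chlorine deficit: 7.0 − 1.3 = 5.7 ppm = 5.7 mg/L as Cl₂.
Cl₂ equivalent needed: 5.7 mg/L × 223,694 L = 1,275,000 mg = 1275 g.
Product at 61.3% available chlorine: 1275 / 0.613 = 2080 g.

2.08 kg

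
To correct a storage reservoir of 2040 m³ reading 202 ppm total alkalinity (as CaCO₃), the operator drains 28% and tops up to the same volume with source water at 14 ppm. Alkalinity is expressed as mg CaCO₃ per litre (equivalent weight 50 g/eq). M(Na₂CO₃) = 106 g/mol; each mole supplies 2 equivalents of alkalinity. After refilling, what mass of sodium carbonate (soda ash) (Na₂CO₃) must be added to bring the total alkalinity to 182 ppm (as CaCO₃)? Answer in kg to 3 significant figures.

Volume: 2040 m³ = 2,040,000 L.
After draining 28% and refilling: 202 × 0.72 + 14 × 0.28 = 149.36 ppm.
Deficit to target: 182 − 149.36 = 32.64 mg/L.
As CaCO₃: 32.64 mg/L × 2,040,000 L = 66,590 g; ÷ 50 g/eq ÷ 2 = 665.9 mol Na₂CO₃.
Mass: 665.9 × 106 = 70,580 g.

70.6 kg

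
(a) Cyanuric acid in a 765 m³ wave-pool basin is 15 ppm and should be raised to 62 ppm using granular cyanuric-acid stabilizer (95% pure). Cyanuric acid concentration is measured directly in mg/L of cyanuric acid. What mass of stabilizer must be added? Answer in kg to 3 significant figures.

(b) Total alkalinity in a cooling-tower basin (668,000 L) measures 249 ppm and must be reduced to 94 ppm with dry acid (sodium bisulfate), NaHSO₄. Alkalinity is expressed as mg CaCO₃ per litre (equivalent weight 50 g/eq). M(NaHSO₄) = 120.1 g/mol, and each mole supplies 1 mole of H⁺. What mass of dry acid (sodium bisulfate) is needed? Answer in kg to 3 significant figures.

(a) Volume: 765 m³ = 765,000 L.
(a) CYA to add: (62 − 15) = 47 mg/L × 765,000 L = 35,960 g cyanuric acid.
(a) At 95% purity: 35,960 / 0.95 = 37,850 g product.

(b) Alkalinity to neutralize: (249 − 94) = 155 mg/L as CaCO₃ × 668,000 L = 103,500 g as CaCO₃.
(b) Equivalents of H⁺ required: 103,500 ÷ 50 g/eq = 2071 eq = 2071 mol NaHSO₄.
(b) Mass of NaHSO₄: 2071 × 120.1 = 248,700 g.

(a) 37.8 kg; (b) 249 kg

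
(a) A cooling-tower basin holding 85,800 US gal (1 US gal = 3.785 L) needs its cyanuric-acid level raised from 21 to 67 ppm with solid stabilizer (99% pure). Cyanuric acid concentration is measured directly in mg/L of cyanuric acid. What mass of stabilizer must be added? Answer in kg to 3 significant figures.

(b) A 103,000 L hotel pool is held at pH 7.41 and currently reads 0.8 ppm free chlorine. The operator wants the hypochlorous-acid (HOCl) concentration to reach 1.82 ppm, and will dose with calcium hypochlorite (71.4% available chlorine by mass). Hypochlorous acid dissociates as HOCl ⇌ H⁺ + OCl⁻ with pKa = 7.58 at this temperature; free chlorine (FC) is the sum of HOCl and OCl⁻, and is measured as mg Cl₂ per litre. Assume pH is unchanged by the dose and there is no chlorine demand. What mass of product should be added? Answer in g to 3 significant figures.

(a) Volume: 85,800 US gal × 3.785 L/gal = 324,753 L.
(a) CYA to add: (67 − 21) = 46 mg/L × 324,753 L = 14,940 g cyanuric acid.
(a) At 99% purity: 14,940 / 0.99 = 15,090 g product.

(b) [OCl⁻]/[HOCl] = 10^(pH − pKa) = 10^(7.41 − 7.58) = 0.6761; fraction as HOCl = 1/(1 + 0.6761) = 0.5966.
(b) Free chlorine required for 1.82 ppm HOCl: 1.82 / 0.5966 = 3.05 ppm.
(b) FC to add: 3.05 − 0.8 = 2.25 mg/L as Cl₂.
(b) Cl₂ equivalent: 2.25 mg/L × 103,000 L = 231.8 g.
(b) Product at 71.4% available Cl: 231.8 / 0.714 = 324.6 g.

(a) 15.1 kg; (b) 325 g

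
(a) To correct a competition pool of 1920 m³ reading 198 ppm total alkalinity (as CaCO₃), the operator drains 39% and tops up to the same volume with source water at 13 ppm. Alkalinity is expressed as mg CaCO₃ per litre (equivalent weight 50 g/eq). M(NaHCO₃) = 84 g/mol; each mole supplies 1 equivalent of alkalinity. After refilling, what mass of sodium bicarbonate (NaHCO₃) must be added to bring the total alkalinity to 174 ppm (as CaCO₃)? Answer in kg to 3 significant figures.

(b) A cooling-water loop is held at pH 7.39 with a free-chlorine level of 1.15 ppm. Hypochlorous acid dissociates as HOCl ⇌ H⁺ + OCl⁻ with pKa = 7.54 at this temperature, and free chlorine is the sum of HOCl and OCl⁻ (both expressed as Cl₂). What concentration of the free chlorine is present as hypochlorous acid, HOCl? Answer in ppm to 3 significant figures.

(a) 155 kg; (b) 0.673 ppm

(a) Volume: 1920 m³ = 1,920,000 L.
(a) After draining 39% and refilling: 198 × 0.61 + 13 × 0.39 = 125.85 ppm.
(a) Deficit to target: 174 − 125.85 = 48.15 mg/L.
(a) As CaCO₃: 48.15 mg/L × 1,920,000 L = 92,450 g; ÷ 50 g/eq ÷ 1 = 1849 mol NaHCO₃.
(a) Mass: 1849 × 84 = 155,300 g.

(b) [OCl⁻]/[HOCl] = 10^(pH − pKa) = 10^(7.39 − 7.54) = 10^-0.15 = 0.7079.
(b) Fraction as HOCl = 1 / (1 + 0.7079) = 0.5855.
(b) HOCl = 0.5855 × 1.15 ppm = 0.6733 ppm.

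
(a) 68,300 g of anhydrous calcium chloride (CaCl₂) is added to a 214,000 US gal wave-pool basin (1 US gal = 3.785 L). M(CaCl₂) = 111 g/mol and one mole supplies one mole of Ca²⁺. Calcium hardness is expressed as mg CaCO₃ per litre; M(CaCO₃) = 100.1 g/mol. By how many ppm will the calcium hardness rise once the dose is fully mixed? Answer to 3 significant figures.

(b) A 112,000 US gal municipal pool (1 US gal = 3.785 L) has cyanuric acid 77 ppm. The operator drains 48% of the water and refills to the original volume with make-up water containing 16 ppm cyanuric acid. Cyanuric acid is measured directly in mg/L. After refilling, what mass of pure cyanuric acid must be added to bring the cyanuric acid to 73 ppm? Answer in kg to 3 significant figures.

(a) 76.0 ppm; (b) 10.7 kg

(a) Volume: 214,000 US gal × 3.785 L/gal = 809,990 L.
(a) Moles of Ca²⁺: 68,300 g ÷ 111 g/mol = 615.3 mol.
(a) As CaCO₃: 615.3 mol × 100.1 g/mol = 61,590 g.
(a) Rise: 61,590 g / 809,990 L × 1000 = 76.04 mg/L.

(b) Volume: 112,000 US gal × 3.785 L/gal = 423,920 L.
(b) After draining 48% and refilling: 77 × 0.52 + 16 × 0.48 = 47.72 ppm.
(b) Deficit to target: 73 − 47.72 = 25.28 mg/L.
(b) Mass: 25.28 mg/L × 423,920 L = 10,720 g cyanuric acid.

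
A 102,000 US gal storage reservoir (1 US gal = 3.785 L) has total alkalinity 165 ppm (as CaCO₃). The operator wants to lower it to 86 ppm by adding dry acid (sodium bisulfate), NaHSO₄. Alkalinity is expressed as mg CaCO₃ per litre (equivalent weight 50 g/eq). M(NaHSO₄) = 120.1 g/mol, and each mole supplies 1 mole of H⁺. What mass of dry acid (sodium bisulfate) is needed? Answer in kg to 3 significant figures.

73.3 kg

Volume: 102,000 US gal × 3.785 L/gal = 386,070 L.
Alkalinity to neutralize: (165 − 86) = 79 mg/L as CaCO₃ × 386,070 L = 30,500 g as CaCO₃.
Equivalents of H⁺ required: 30,500 ÷ 50 g/eq = 610 eq = 610 mol NaHSO₄.
Mass of NaHSO₄: 610 × 120.1 = 73,260 g.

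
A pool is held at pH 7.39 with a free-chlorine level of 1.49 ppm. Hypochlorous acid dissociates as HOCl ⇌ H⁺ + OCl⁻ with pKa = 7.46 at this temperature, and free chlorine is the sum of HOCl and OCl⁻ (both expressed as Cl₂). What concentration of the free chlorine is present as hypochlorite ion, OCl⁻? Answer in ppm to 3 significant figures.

0.685 ppm

[OCl⁻]/[HOCl] = 10^(pH − pKa) = 10^(7.39 − 7.46) = 10^-0.07 = 0.8511.
Fraction as HOCl = 1 / (1 + 0.8511) = 0.5402.
OCl⁻ = (1 − 0.5402) × 1.49 ppm = 0.6851 ppm.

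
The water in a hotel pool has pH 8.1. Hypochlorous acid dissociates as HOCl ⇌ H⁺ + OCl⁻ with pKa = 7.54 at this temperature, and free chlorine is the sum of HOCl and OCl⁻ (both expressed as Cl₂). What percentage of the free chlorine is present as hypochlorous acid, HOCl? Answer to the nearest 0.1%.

21.6%

[OCl⁻]/[HOCl] = 10^(pH − pKa) = 10^(8.1 − 7.54) = 10^0.56 = 3.631.
Fraction as HOCl = 1 / (1 + 3.631) = 0.2159.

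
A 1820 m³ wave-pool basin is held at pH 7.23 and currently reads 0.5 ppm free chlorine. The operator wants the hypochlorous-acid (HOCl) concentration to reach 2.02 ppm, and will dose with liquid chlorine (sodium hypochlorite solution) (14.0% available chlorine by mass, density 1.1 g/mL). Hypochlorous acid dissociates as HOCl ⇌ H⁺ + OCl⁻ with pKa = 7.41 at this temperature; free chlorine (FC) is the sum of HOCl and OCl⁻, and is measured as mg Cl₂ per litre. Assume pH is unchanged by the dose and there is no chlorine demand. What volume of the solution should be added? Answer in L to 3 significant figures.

Volume: 1820 m³ = 1,820,000 L.
[OCl⁻]/[HOCl] = 10^(pH − pKa) = 10^(7.23 − 7.41) = 0.6607; fraction as HOCl = 1/(1 + 0.6607) = 0.6022.
Free chlorine required for 2.02 ppm HOCl: 2.02 / 0.6022 = 3.355 ppm.
FC to add: 3.355 − 0.5 = 2.855 mg/L as Cl₂.
Cl₂ equivalent: 2.855 mg/L × 1,820,000 L = 5195 g.
Product at 14.0% available Cl: 5195 / 0.14 = 37,110 g.
Volume: 37,110 g ÷ 1.1 g/mL = 33,740 mL.

33.7 L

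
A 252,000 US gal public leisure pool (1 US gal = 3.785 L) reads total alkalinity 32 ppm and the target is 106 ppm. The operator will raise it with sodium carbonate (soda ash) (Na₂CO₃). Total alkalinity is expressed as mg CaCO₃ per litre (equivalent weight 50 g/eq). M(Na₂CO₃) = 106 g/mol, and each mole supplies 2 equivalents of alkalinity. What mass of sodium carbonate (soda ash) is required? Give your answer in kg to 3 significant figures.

74.8 kg

Volume: 252,000 US gal × 3.785 L/gal = 953,820 L.
Alkalinity to add: (106 − 32) = 74 mg/L as CaCO₃ × 953,820 L = 70,580 g as CaCO₃.
Equivalents: 70,580 g ÷ 50 g/eq = 1412 eq.
Each mole of Na₂CO₃ supplies 2 eq, so 1412 / 2 = 705.8 mol.
Mass: 705.8 mol × 106 g/mol = 74,820 g.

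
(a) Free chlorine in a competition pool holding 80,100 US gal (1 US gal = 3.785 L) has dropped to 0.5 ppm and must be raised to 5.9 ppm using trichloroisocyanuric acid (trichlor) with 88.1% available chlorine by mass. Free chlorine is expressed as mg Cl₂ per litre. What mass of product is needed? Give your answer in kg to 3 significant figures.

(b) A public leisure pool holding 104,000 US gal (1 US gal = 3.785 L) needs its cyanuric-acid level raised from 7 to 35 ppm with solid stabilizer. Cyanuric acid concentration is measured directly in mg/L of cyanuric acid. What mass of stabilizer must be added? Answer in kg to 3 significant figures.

(a) 1.86 kg; (b) 11.0 kg

(a) Volume: 80,100 US gal × 3.785 L/gal = 303,178 L.
(a) Chlorine deficit: 5.9 − 0.5 = 5.4 ppm = 5.4 mg/L as Cl₂.
(a) Cl₂ equivalent needed: 5.4 mg/L × 303,178 L = 1,637,000 mg = 1637 g.
(a) Product at 88.1% available chlorine: 1637 / 0.881 = 1858 g.

(b) Volume: 104,000 US gal × 3.785 L/gal = 393,640 L.
(b) CYA to add: (35 − 7) = 28 mg/L × 393,640 L = 11,020 g cyanuric acid.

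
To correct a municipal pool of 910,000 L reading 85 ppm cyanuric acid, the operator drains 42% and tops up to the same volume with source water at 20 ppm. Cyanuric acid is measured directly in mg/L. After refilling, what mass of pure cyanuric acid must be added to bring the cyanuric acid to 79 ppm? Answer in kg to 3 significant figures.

After draining 42% and refilling: 85 × 0.58 + 20 × 0.42 = 57.7 ppm.
Deficit to target: 79 − 57.7 = 21.3 mg/L.
Mass: 21.3 mg/L × 910,000 L = 19,380 g cyanuric acid.

19.4 kg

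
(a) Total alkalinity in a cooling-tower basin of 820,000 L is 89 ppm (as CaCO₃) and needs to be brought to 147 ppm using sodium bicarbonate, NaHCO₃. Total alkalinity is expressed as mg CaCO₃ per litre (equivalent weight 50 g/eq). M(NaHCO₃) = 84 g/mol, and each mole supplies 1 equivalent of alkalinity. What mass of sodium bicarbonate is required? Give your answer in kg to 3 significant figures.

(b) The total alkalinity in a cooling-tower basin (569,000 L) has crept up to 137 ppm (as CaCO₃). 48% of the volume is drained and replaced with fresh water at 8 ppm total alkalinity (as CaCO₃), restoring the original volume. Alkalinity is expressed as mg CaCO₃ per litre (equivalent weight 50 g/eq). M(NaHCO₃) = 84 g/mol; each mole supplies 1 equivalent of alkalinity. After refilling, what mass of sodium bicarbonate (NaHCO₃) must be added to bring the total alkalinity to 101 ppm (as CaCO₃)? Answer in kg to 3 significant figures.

(a) Alkalinity to add: (147 − 89) = 58 mg/L as CaCO₃ × 820,000 L = 47,560 g as CaCO₃.
(a) Equivalents: 47,560 g ÷ 50 g/eq = 951.2 eq.
(a) NaHCO₃ supplies 1 eq per mole → 951.2 mol.
(a) Mass: 951.2 mol × 84 g/mol = 79,900 g.

(b) After draining 48% and refilling: 137 × 0.52 + 8 × 0.48 = 75.08 ppm.
(b) Deficit to target: 101 − 75.08 = 25.92 mg/L.
(b) As CaCO₃: 25.92 mg/L × 569,000 L = 14,750 g; ÷ 50 g/eq ÷ 1 = 295 mol NaHCO₃.
(b) Mass: 295 × 84 = 24,780 g.

(a) 79.9 kg; (b) 24.8 kg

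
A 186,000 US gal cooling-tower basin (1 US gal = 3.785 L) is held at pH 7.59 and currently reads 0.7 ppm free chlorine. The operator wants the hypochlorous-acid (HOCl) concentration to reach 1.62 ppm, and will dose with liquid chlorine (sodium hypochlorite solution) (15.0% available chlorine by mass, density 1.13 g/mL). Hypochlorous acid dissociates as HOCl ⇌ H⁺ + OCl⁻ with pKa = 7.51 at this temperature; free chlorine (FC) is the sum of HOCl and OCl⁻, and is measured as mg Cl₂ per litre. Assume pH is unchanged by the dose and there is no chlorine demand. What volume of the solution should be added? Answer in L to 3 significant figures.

11.9 L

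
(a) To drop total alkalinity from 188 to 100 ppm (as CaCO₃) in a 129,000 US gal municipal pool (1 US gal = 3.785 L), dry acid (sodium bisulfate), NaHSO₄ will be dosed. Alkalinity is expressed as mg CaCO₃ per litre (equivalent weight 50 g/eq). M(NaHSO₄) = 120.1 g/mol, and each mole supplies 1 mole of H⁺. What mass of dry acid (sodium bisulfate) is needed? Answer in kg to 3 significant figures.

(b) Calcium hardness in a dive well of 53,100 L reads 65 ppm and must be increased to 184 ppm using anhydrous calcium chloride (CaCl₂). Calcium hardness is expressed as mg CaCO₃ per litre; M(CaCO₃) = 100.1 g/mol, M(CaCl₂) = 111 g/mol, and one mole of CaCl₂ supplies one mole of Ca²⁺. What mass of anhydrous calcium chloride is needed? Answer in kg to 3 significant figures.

(a) 103 kg; (b) 7.01 kg

(a) Volume: 129,000 US gal × 3.785 L/gal = 488,265 L.
(a) Alkalinity to neutralize: (188 − 100) = 88 mg/L as CaCO₃ × 488,265 L = 42,970 g as CaCO₃.
(a) Equivalents of H⁺ required: 42,970 ÷ 50 g/eq = 859.3 eq = 859.3 mol NaHSO₄.
(a) Mass of NaHSO₄: 859.3 × 120.1 = 103,200 g.

(b) Hardness to add: (184 − 65) = 119 mg/L as CaCO₃ × 53,100 L = 6319 g as CaCO₃.
(b) Moles of Ca²⁺ (1 mol Ca²⁺ ≡ 1 mol CaCO₃): 6319 / 100.1 g/mol = 63.13 mol.
(b) Mass of CaCl₂: 63.13 × 111 = 7007 g.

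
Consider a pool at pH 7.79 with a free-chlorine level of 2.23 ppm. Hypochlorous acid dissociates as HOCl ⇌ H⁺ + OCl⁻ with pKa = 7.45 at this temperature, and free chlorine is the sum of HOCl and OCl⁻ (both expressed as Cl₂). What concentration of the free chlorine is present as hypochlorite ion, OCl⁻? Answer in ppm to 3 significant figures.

[OCl⁻]/[HOCl] = 10^(pH − pKa) = 10^(7.79 − 7.45) = 10^0.34 = 2.188.
Fraction as HOCl = 1 / (1 + 2.188) = 0.3137.
OCl⁻ = (1 − 0.3137) × 2.23 ppm = 1.53 ppm.

1.53 ppm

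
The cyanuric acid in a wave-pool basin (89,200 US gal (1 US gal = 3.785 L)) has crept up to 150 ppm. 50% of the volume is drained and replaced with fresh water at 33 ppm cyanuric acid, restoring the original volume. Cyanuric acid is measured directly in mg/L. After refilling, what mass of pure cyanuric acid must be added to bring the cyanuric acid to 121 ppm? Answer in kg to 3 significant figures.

9.96 kg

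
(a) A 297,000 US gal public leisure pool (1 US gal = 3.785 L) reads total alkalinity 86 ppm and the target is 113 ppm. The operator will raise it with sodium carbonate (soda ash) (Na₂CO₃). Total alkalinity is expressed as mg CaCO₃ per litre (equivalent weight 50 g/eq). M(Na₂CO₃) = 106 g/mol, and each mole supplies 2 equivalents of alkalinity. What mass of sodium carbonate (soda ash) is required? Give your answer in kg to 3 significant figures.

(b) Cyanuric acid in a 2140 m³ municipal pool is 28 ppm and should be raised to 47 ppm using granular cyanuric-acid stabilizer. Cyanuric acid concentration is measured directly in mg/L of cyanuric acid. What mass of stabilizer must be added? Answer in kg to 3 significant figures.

(a) 32.2 kg; (b) 40.7 kg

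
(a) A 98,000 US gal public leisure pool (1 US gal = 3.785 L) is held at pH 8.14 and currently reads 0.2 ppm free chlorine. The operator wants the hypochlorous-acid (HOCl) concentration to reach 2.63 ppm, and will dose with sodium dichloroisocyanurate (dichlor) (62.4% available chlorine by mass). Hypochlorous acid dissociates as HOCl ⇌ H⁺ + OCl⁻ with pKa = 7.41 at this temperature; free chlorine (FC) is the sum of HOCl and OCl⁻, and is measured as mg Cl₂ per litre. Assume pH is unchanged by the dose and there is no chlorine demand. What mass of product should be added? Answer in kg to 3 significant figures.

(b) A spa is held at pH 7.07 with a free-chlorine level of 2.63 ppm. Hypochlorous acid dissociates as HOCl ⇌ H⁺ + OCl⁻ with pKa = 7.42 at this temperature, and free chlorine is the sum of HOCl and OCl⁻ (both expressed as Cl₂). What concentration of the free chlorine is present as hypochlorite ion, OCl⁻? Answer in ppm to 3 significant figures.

(a) 9.84 kg; (b) 0.812 ppm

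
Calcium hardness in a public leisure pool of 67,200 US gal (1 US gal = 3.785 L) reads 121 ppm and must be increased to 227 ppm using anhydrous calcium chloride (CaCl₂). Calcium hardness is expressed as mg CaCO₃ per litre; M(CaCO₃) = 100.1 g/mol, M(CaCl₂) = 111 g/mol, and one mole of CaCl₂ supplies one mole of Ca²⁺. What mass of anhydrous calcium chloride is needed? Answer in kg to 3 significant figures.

29.9 kg

Volume: 67,200 US gal × 3.785 L/gal = 254,352 L.
Hardness to add: (227 − 121) = 106 mg/L as CaCO₃ × 254,352 L = 26,960 g as CaCO₃.
Moles of Ca²⁺ (1 mol Ca²⁺ ≡ 1 mol CaCO₃): 26,960 / 100.1 g/mol = 269.3 mol.
Mass of CaCl₂: 269.3 × 111 = 29,900 g.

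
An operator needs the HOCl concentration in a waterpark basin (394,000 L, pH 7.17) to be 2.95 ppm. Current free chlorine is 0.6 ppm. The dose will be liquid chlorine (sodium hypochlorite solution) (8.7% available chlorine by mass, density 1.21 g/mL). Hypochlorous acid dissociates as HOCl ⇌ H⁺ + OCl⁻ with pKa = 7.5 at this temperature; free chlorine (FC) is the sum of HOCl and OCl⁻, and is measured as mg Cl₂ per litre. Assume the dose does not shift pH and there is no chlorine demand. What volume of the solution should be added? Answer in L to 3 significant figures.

14.0 L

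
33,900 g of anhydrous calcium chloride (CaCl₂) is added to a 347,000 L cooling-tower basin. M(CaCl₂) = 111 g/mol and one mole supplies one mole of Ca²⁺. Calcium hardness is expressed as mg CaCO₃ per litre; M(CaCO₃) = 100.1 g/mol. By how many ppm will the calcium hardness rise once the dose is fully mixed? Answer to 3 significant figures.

Moles of Ca²⁺: 33,900 g ÷ 111 g/mol = 305.4 mol.
As CaCO₃: 305.4 mol × 100.1 g/mol = 30,570 g.
Rise: 30,570 g / 347,000 L × 1000 = 88.1 mg/L.

88.1 ppm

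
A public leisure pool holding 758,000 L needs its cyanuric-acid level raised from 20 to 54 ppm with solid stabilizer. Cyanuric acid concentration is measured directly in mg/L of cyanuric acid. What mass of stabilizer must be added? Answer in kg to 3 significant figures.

CYA to add: (54 − 20) = 34 mg/L × 758,000 L = 25,770 g cyanuric acid.

25.8 kg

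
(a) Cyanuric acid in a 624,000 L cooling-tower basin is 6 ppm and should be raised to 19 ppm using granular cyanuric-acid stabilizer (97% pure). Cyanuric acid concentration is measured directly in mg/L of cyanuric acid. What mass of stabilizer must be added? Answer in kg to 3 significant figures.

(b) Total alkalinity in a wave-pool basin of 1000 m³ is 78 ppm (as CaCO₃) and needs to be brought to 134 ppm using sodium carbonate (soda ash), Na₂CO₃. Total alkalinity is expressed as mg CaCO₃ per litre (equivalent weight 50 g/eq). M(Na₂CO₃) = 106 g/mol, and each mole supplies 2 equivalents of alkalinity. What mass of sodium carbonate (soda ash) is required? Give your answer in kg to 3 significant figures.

(a) 8.36 kg; (b) 59.4 kg

(a) CYA to add: (19 − 6) = 13 mg/L × 624,000 L = 8112 g cyanuric acid.
(a) At 97% purity: 8112 / 0.97 = 8363 g product.

(b) Volume: 1000 m³ = 1,000,000 L.
(b) Alkalinity to add: (134 − 78) = 56 mg/L as CaCO₃ × 1,000,000 L = 56,000 g as CaCO₃.
(b) Equivalents: 56,000 g ÷ 50 g/eq = 1120 eq.
(b) Each mole of Na₂CO₃ supplies 2 eq, so 1120 / 2 = 560 mol.
(b) Mass: 560 mol × 106 g/mol = 59,360 g.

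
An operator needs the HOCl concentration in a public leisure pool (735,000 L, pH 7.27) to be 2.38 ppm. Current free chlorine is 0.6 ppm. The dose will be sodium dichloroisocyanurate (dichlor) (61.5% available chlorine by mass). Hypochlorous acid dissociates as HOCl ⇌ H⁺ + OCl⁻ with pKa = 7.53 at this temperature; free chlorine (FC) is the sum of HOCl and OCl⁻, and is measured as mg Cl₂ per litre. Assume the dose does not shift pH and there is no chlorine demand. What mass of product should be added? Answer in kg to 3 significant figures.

3.69 kg

[OCl⁻]/[HOCl] = 10^(pH − pKa) = 10^(7.27 − 7.53) = 0.5495; fraction as HOCl = 1/(1 + 0.5495) = 0.6454.
Free chlorine required for 2.38 ppm HOCl: 2.38 / 0.6454 = 3.688 ppm.
FC to add: 3.688 − 0.6 = 3.088 mg/L as Cl₂.
Cl₂ equivalent: 3.088 mg/L × 735,000 L = 2270 g.
Product at 61.5% available Cl: 2270 / 0.615 = 3690 g.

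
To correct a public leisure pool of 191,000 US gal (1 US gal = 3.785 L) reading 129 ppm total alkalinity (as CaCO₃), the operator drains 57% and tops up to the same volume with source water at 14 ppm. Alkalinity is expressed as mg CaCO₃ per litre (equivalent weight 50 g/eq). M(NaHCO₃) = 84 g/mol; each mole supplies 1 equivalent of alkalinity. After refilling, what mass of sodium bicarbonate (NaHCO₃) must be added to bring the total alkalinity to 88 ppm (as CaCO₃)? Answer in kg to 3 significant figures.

Volume: 191,000 US gal × 3.785 L/gal = 722,935 L.
After draining 57% and refilling: 129 × 0.43 + 14 × 0.57 = 63.45 ppm.
Deficit to target: 88 − 63.45 = 24.55 mg/L.
As CaCO₃: 24.55 mg/L × 722,935 L = 17,750 g; ÷ 50 g/eq ÷ 1 = 355 mol NaHCO₃.
Mass: 355 × 84 = 29,820 g.

29.8 kg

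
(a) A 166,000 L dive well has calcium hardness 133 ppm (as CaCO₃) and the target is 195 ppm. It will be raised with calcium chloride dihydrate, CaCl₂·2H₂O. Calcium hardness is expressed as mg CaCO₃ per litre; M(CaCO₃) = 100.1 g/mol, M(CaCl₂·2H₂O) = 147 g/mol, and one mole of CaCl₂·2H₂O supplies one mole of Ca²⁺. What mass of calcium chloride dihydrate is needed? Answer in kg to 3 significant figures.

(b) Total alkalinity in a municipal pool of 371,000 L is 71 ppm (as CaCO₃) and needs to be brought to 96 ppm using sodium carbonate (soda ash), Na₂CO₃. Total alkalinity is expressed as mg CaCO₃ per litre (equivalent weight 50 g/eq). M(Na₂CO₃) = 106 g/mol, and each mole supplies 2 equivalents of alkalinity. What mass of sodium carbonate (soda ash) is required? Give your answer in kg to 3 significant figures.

(a) 15.1 kg; (b) 9.83 kg

(a) Hardness to add: (195 − 133) = 62 mg/L as CaCO₃ × 166,000 L = 10,290 g as CaCO₃.
(a) Moles of Ca²⁺ (1 mol Ca²⁺ ≡ 1 mol CaCO₃): 10,290 / 100.1 g/mol = 102.8 mol.
(a) Mass of CaCl₂·2H₂O: 102.8 × 147 = 15,110 g.

(b) Alkalinity to add: (96 − 71) = 25 mg/L as CaCO₃ × 371,000 L = 9275 g as CaCO₃.
(b) Equivalents: 9275 g ÷ 50 g/eq = 185.5 eq.
(b) Each mole of Na₂CO₃ supplies 2 eq, so 185.5 / 2 = 92.75 mol.
(b) Mass: 92.75 mol × 106 g/mol = 9832 g.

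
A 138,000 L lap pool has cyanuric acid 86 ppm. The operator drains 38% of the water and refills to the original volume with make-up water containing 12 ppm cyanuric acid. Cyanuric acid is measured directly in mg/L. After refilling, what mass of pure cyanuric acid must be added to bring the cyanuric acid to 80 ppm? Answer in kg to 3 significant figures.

After draining 38% and refilling: 86 × 0.62 + 12 × 0.38 = 57.88 ppm.
Deficit to target: 80 − 57.88 = 22.12 mg/L.
Mass: 22.12 mg/L × 138,000 L = 3053 g cyanuric acid.

3.05 kg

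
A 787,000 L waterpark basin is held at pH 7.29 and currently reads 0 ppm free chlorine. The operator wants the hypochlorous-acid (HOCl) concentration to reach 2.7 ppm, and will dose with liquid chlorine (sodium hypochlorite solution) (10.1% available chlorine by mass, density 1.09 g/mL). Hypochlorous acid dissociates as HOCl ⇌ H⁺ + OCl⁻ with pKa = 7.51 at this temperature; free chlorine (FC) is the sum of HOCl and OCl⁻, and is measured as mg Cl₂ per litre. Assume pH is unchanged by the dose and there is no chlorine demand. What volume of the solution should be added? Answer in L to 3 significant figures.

[OCl⁻]/[HOCl] = 10^(pH − pKa) = 10^(7.29 − 7.51) = 0.6026; fraction as HOCl = 1/(1 + 0.6026) = 0.624.
Free chlorine required for 2.7 ppm HOCl: 2.7 / 0.624 = 4.327 ppm.
FC to add: 4.327 − 0 = 4.327 mg/L as Cl₂.
Cl₂ equivalent: 4.327 mg/L × 787,000 L = 3405 g.
Product at 10.1% available Cl: 3405 / 0.101 = 33,720 g.
Volume: 33,720 g ÷ 1.09 g/mL = 30,930 mL.

30.9 L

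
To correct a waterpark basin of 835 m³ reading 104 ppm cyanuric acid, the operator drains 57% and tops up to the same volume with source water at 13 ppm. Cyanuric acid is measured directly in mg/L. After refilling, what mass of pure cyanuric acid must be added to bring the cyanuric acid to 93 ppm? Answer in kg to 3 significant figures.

Volume: 835 m³ = 835,000 L.
After draining 57% and refilling: 104 × 0.43 + 13 × 0.57 = 52.13 ppm.
Deficit to target: 93 − 52.13 = 40.87 mg/L.
Mass: 40.87 mg/L × 835,000 L = 34,130 g cyanuric acid.

34.1 kg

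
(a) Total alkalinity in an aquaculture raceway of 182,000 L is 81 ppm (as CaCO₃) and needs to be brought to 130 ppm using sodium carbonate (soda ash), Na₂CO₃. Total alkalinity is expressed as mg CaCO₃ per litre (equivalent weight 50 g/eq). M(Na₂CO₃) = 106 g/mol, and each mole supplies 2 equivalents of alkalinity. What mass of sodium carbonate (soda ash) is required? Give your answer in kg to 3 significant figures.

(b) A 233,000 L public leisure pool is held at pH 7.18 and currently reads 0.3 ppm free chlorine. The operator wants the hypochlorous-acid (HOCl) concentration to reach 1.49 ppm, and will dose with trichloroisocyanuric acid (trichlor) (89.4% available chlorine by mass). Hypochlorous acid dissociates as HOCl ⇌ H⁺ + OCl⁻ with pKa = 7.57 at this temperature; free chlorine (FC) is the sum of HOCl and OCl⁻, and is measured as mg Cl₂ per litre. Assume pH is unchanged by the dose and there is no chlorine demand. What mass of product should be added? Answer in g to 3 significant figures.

(a) 9.45 kg; (b) 468 g

(a) Alkalinity to add: (130 − 81) = 49 mg/L as CaCO₃ × 182,000 L = 8918 g as CaCO₃.
(a) Equivalents: 8918 g ÷ 50 g/eq = 178.4 eq.
(a) Each mole of Na₂CO₃ supplies 2 eq, so 178.4 / 2 = 89.18 mol.
(a) Mass: 89.18 mol × 106 g/mol = 9453 g.

(b) [OCl⁻]/[HOCl] = 10^(pH − pKa) = 10^(7.18 − 7.57) = 0.4074; fraction as HOCl = 1/(1 + 0.4074) = 0.7105.
(b) Free chlorine required for 1.49 ppm HOCl: 1.49 / 0.7105 = 2.097 ppm.
(b) FC to add: 2.097 − 0.3 = 1.797 mg/L as Cl₂.
(b) Cl₂ equivalent: 1.797 mg/L × 233,000 L = 418.7 g.
(b) Product at 89.4% available Cl: 418.7 / 0.894 = 468.3 g.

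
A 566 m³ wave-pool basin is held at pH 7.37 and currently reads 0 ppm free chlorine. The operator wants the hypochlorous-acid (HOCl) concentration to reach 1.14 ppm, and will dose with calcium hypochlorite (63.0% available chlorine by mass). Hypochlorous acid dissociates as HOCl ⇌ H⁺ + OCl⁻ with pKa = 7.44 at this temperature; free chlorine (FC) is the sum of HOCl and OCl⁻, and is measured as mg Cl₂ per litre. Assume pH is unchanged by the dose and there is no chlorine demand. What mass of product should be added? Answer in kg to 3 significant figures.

Volume: 566 m³ = 566,000 L.
[OCl⁻]/[HOCl] = 10^(pH − pKa) = 10^(7.37 − 7.44) = 0.8511; fraction as HOCl = 1/(1 + 0.8511) = 0.5402.
Free chlorine required for 1.14 ppm HOCl: 1.14 / 0.5402 = 2.11 ppm.
FC to add: 2.11 − 0 = 2.11 mg/L as Cl₂.
Cl₂ equivalent: 2.11 mg/L × 566,000 L = 1194 g.
Product at 63.0% available Cl: 1194 / 0.63 = 1896 g.

1.90 kg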